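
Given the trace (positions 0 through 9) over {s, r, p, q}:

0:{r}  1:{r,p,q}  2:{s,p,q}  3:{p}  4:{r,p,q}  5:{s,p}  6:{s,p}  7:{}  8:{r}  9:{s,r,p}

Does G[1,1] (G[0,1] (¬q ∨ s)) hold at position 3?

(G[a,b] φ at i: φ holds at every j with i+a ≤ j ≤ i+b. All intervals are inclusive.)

No

Check G[0,1] (¬q ∨ s) at every j in [4,4]:
  j=4: fails at 4
Fails at j=4 → formula fails.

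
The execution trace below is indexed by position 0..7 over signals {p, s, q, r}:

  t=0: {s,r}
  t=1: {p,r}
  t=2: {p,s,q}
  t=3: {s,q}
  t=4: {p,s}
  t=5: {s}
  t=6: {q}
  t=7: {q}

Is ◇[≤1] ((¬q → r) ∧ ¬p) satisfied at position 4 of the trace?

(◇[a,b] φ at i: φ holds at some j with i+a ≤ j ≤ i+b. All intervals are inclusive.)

Does not hold

Check ((¬q → r) ∧ ¬p) at each j in [4,5]:
  j=4: false
  j=5: false
No position in the window satisfies it → formula fails.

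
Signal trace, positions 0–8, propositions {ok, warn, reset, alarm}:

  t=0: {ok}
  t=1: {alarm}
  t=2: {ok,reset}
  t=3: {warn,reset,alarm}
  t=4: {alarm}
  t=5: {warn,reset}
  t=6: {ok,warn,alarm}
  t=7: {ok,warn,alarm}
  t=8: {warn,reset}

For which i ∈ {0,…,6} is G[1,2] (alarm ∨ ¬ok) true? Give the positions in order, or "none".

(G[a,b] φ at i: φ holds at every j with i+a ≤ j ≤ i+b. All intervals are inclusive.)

2, 3, 4, 5, 6

Evaluate at each i in [0,6]:
  i=0: ✗ (fails at j=2)
  i=1: ✗ (fails at j=2)
  i=2: ✓ (all of [3,4])
  i=3: ✓ (all of [4,5])
  i=4: ✓ (all of [5,6])
  i=5: ✓ (all of [6,7])
  i=6: ✓ (all of [7,8])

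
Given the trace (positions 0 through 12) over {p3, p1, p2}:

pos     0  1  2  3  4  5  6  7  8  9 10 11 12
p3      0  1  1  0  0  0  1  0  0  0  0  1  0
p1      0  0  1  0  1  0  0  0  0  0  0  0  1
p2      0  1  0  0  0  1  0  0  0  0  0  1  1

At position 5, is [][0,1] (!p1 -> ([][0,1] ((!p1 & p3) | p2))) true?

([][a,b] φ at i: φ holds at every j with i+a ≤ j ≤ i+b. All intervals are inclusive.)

Check (!p1 -> ([][0,1] ((!p1 & p3) | p2))) at every j in [5,6]:
  j=5: antecedent true; consequent holds on [5,6] → ✓
  j=6: antecedent true; consequent fails at 7 → ✗
Fails at j=6 → formula fails.

No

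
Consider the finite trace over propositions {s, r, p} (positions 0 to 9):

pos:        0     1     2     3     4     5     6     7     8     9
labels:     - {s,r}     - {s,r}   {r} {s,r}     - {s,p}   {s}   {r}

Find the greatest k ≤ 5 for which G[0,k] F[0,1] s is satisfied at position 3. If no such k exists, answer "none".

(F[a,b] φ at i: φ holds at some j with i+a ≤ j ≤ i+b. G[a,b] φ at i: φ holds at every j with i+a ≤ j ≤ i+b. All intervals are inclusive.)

5

F[0,1] s must hold from j=3 onward; find where it first fails.
  j=3: holds
  j=4: holds
  j=5: holds
  j=6: holds
  j=7: holds
  j=8: holds
Holds through j=8; largest k = 5.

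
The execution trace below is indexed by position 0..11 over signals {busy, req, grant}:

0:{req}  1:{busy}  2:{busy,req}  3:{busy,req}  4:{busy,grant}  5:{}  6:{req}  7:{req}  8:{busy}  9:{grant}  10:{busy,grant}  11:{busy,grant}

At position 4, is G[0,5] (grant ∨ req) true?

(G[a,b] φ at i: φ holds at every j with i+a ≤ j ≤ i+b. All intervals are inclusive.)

Check (grant ∨ req) at every j in [4,9]:
  j=4: true
  j=5: false
  j=6: true
  j=7: true
  j=8: false
  j=9: true
Fails at j=5 → formula fails.

No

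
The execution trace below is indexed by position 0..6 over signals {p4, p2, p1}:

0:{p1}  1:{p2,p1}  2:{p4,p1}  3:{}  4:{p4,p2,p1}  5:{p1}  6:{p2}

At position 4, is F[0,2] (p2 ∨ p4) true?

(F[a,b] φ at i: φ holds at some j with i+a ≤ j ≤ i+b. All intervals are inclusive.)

Yes

Check (p2 ∨ p4) at each j in [4,6]:
  j=4: true
  j=5: false
  j=6: true
Found at j=4 → formula holds.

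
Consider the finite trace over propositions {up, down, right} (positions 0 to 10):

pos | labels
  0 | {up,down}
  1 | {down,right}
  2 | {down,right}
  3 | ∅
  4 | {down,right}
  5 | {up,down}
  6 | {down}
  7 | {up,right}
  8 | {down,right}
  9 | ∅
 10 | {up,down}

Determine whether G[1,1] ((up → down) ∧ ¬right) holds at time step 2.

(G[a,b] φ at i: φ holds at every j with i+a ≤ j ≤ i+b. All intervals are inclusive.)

Check ((up → down) ∧ ¬right) at every j in [3,3]:
  j=3: true
All positions satisfy it → formula holds.

Holds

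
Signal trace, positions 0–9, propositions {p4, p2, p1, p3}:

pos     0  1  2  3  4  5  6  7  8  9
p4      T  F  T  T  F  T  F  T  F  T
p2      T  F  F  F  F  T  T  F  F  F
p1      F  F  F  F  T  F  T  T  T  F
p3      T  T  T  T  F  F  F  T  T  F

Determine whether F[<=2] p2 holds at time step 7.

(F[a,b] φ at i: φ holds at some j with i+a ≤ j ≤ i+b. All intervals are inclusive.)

Check p2 at each j in [7,9]:
  j=7: false
  j=8: false
  j=9: false
No position in the window satisfies it → formula fails.

Does not hold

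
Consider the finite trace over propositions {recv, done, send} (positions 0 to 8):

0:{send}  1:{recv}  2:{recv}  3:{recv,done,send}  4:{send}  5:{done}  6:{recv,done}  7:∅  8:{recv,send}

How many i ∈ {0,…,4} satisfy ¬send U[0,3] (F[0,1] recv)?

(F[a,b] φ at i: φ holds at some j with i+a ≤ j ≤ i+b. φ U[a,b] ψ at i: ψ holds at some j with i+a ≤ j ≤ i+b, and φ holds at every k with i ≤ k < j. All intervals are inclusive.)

4

Evaluate at each i in [0,4]:
  i=0: ✓ (rhs at j=0)
  i=1: ✓ (rhs at j=1)
  i=2: ✓ (rhs at j=2)
  i=3: ✓ (rhs at j=3)
  i=4: ✗ (lhs fails at k=4 before rhs at j=5)
Positions where it holds: {0, 1, 2, 3} → 4.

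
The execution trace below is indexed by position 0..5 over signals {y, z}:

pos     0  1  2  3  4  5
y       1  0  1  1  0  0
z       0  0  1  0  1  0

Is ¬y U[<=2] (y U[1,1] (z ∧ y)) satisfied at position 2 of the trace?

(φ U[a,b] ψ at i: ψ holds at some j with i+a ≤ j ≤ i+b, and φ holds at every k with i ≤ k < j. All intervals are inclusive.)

No

Need some j in [2,4] with (y U[1,1] (z ∧ y)), and ¬y at every k in [2,j-1].
  j=2: (y U[1,1] (z ∧ y)) — fails.
  j=3: (y U[1,1] (z ∧ y)) — fails.
  j=4: (y U[1,1] (z ∧ y)) — fails.
No j in the window works → until fails.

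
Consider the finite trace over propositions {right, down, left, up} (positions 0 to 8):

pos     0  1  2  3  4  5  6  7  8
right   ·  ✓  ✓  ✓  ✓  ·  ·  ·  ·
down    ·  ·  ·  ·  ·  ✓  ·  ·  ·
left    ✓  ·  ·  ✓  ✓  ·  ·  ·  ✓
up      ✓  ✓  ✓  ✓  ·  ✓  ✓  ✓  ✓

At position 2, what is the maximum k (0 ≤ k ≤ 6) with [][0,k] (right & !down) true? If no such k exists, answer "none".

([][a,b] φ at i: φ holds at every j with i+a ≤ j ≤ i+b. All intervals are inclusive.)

2

(right & !down) must hold from j=2 onward; find where it first fails.
  j=2: holds
  j=3: holds
  j=4: holds
  j=5: fails
Holds on [2,4], so largest k = 2.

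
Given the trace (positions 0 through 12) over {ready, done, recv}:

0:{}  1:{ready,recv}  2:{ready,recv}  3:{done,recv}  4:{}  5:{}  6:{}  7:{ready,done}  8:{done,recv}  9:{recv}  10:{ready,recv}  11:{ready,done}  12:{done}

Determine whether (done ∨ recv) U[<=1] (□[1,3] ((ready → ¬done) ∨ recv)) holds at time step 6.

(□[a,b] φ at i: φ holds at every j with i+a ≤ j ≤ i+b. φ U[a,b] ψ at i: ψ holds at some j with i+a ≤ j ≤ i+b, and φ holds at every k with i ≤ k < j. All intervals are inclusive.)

No

Need some j in [6,7] with □[1,3] ((ready → ¬done) ∨ recv), and (done ∨ recv) at every k in [6,j-1].
  j=6: □[1,3] ((ready → ¬done) ∨ recv) — fails at 7.
  j=7: □[1,3] ((ready → ¬done) ∨ recv) holds, but (done ∨ recv) fails at k=6 → not this j.
No j in the window works → until fails.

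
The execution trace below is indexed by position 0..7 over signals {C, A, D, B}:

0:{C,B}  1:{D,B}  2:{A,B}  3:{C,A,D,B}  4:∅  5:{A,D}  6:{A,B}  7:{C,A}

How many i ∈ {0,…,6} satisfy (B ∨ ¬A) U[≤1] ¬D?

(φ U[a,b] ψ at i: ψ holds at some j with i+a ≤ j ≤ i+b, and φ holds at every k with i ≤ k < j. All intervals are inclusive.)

Evaluate at each i in [0,6]:
  i=0: ✓ (rhs at j=0)
  i=1: ✓ (rhs at j=2; lhs holds on [1,1])
  i=2: ✓ (rhs at j=2)
  i=3: ✓ (rhs at j=4; lhs holds on [3,3])
  i=4: ✓ (rhs at j=4)
  i=5: ✗ (lhs fails at k=5 before rhs at j=6)
  i=6: ✓ (rhs at j=6)
Positions where it holds: {0, 1, 2, 3, 4, 6} → 6.

6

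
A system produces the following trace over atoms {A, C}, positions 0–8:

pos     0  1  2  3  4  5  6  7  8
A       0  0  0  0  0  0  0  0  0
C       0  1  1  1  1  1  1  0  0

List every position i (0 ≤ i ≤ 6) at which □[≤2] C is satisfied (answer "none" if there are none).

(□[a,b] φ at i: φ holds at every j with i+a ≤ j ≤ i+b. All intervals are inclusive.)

1, 2, 3, 4

Evaluate at each i in [0,6]:
  i=0: ✗ (fails at j=0)
  i=1: ✓ (all of [1,3])
  i=2: ✓ (all of [2,4])
  i=3: ✓ (all of [3,5])
  i=4: ✓ (all of [4,6])
  i=5: ✗ (fails at j=7)
  i=6: ✗ (fails at j=7)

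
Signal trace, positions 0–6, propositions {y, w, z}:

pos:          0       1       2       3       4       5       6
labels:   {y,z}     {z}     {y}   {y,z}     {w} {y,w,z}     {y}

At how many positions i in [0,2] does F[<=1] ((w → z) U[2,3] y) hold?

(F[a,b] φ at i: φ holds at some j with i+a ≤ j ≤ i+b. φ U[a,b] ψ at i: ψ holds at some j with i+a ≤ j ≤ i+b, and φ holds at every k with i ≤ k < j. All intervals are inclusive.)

Evaluate at each i in [0,2]:
  i=0: ✓ (witness j=0)
  i=1: ✓ (witness j=1)
  i=2: ✗ (none in [2,3])
Positions where it holds: {0, 1} → 2.

2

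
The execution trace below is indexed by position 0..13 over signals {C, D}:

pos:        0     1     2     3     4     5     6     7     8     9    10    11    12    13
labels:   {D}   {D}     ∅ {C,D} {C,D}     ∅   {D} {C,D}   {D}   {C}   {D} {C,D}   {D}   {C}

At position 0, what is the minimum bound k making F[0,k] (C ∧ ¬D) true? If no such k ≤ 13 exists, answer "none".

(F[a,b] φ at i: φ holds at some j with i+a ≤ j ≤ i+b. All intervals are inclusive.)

9

Scan j = 0,1,… for (C ∧ ¬D):
  j=0: fails
  j=1: fails
  j=2: fails
  j=3: fails
  j=4: fails
  j=5: fails
  j=6: fails
  j=7: fails
  j=8: fails
  j=9: holds
First hit at j=9, so smallest k = 9-0 = 9.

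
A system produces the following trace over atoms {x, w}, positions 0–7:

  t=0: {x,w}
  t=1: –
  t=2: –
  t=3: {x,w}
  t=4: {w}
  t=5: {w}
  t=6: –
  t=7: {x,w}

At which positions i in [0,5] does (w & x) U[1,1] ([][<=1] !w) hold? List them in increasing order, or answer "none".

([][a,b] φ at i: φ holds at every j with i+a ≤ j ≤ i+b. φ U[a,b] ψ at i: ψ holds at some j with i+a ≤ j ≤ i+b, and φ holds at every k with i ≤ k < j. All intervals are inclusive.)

Evaluate at each i in [0,5]:
  i=0: ✓ (rhs at j=1; lhs holds on [0,0])
  i=1: ✗ (no rhs in [2,2])
  i=2: ✗ (no rhs in [3,3])
  i=3: ✗ (no rhs in [4,4])
  i=4: ✗ (no rhs in [5,5])
  i=5: ✗ (no rhs in [6,6])

0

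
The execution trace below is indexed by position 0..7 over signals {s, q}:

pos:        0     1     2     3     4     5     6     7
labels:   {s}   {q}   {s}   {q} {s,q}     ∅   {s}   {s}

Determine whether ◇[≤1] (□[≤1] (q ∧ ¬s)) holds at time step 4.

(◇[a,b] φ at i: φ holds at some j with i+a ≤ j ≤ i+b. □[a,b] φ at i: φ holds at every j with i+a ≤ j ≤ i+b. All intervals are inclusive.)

Check □[≤1] (q ∧ ¬s) at each j in [4,5]:
  j=4: fails at 4
  j=5: fails at 5
No position in the window satisfies it → formula fails.

Does not hold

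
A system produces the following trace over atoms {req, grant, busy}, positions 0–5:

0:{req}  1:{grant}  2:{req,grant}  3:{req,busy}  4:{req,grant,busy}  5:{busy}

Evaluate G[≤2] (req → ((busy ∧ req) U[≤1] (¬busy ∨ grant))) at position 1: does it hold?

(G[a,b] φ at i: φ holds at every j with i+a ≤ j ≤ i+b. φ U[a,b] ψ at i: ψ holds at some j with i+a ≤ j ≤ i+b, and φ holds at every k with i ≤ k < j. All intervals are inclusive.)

True

Check (req → ((busy ∧ req) U[≤1] (¬busy ∨ grant))) at every j in [1,3]:
  j=1: antecedent false → ✓
  j=2: antecedent true; consequent holds → ✓
  j=3: antecedent true; consequent holds → ✓
All positions satisfy it → formula holds.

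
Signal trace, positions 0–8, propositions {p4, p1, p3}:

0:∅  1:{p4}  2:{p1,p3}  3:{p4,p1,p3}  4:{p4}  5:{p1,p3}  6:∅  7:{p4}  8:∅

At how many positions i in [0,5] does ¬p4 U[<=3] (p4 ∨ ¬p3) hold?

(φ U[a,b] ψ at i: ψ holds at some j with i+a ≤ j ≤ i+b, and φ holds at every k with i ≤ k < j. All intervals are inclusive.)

6

Evaluate at each i in [0,5]:
  i=0: ✓ (rhs at j=0)
  i=1: ✓ (rhs at j=1)
  i=2: ✓ (rhs at j=3; lhs holds on [2,2])
  i=3: ✓ (rhs at j=3)
  i=4: ✓ (rhs at j=4)
  i=5: ✓ (rhs at j=6; lhs holds on [5,5])
Positions where it holds: {0, 1, 2, 3, 4, 5} → 6.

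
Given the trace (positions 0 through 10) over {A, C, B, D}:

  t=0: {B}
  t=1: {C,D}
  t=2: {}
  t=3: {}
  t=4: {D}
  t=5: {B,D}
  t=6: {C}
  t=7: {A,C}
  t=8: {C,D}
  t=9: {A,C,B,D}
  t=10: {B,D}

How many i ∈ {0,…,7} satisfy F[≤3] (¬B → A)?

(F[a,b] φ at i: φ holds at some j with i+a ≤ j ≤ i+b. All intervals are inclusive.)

7

Evaluate at each i in [0,7]:
  i=0: ✓ (witness j=0)
  i=1: ✗ (none in [1,4])
  i=2: ✓ (witness j=5)
  i=3: ✓ (witness j=5)
  i=4: ✓ (witness j=5)
  i=5: ✓ (witness j=5)
  i=6: ✓ (witness j=7)
  i=7: ✓ (witness j=7)
Positions where it holds: {0, 2, 3, 4, 5, 6, 7} → 7.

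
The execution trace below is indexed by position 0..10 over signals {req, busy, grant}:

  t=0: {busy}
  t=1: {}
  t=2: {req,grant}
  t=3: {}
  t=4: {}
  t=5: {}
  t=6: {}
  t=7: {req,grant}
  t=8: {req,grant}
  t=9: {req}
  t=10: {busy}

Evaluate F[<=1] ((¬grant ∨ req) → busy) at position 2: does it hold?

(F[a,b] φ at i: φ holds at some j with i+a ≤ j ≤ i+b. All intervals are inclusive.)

Check ((¬grant ∨ req) → busy) at each j in [2,3]:
  j=2: false
  j=3: false
No position in the window satisfies it → formula fails.

Does not hold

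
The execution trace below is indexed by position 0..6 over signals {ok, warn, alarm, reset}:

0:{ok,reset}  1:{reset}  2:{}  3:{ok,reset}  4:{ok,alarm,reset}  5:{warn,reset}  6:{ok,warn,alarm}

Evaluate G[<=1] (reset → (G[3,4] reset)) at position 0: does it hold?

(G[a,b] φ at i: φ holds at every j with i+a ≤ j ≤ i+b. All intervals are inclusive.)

Holds

Check (reset → (G[3,4] reset)) at every j in [0,1]:
  j=0: antecedent true; consequent holds on [3,4] → ✓
  j=1: antecedent true; consequent holds on [4,5] → ✓
All positions satisfy it → formula holds.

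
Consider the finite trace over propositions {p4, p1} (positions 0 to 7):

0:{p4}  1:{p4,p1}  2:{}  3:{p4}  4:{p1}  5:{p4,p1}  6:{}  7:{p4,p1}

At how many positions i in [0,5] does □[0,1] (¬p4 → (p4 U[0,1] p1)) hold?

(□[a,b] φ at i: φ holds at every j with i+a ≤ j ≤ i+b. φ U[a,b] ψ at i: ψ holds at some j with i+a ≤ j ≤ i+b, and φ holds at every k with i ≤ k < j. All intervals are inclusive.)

Evaluate at each i in [0,5]:
  i=0: ✓ (all of [0,1])
  i=1: ✗ (fails at j=2)
  i=2: ✗ (fails at j=2)
  i=3: ✓ (all of [3,4])
  i=4: ✓ (all of [4,5])
  i=5: ✗ (fails at j=6)
Positions where it holds: {0, 3, 4} → 3.

3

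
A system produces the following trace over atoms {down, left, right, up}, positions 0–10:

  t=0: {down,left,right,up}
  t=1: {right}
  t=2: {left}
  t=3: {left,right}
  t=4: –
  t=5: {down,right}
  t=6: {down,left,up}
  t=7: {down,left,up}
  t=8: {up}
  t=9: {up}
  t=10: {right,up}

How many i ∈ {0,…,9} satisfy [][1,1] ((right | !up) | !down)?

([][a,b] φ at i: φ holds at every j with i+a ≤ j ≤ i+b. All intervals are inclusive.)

Evaluate at each i in [0,9]:
  i=0: ✓ (all of [1,1])
  i=1: ✓ (all of [2,2])
  i=2: ✓ (all of [3,3])
  i=3: ✓ (all of [4,4])
  i=4: ✓ (all of [5,5])
  i=5: ✗ (fails at j=6)
  i=6: ✗ (fails at j=7)
  i=7: ✓ (all of [8,8])
  i=8: ✓ (all of [9,9])
  i=9: ✓ (all of [10,10])
Positions where it holds: {0, 1, 2, 3, 4, 7, 8, 9} → 8.

8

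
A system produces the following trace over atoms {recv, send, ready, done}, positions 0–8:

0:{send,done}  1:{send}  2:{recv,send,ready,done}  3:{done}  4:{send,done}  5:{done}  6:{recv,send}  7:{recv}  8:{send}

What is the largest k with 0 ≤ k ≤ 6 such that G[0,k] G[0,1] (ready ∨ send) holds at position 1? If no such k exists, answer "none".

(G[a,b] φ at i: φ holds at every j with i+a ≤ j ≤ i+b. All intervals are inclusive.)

G[0,1] (ready ∨ send) must hold from j=1 onward; find where it first fails.
  j=1: holds
  j=2: fails
Holds on [1,1], so largest k = 0.

0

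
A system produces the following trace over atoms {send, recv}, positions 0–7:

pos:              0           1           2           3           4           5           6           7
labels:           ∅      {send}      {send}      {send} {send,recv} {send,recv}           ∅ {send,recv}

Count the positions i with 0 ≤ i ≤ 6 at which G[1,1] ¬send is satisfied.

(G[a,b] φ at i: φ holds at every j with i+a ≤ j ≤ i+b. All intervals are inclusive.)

1

Evaluate at each i in [0,6]:
  i=0: ✗ (fails at j=1)
  i=1: ✗ (fails at j=2)
  i=2: ✗ (fails at j=3)
  i=3: ✗ (fails at j=4)
  i=4: ✗ (fails at j=5)
  i=5: ✓ (all of [6,6])
  i=6: ✗ (fails at j=7)
Positions where it holds: {5} → 1.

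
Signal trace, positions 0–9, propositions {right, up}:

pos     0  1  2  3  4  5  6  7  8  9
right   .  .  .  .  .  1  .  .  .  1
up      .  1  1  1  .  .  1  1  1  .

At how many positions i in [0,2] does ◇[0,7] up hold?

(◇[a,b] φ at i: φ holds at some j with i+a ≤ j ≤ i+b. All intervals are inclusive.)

3

Evaluate at each i in [0,2]:
  i=0: ✓ (witness j=1)
  i=1: ✓ (witness j=1)
  i=2: ✓ (witness j=2)
Positions where it holds: {0, 1, 2} → 3.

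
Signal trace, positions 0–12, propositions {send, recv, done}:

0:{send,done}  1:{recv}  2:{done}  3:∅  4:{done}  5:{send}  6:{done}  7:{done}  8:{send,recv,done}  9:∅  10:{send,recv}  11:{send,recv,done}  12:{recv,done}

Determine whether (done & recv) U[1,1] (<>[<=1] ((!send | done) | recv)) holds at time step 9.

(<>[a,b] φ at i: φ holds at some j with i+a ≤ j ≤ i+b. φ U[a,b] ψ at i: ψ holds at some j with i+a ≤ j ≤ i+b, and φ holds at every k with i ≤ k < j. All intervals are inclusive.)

False

Need some j in [10,10] with <>[<=1] ((!send | done) | recv), and (done & recv) at every k in [9,j-1].
  j=10: <>[<=1] ((!send | done) | recv) holds, but (done & recv) fails at k=9 → not this j.
No j in the window works → until fails.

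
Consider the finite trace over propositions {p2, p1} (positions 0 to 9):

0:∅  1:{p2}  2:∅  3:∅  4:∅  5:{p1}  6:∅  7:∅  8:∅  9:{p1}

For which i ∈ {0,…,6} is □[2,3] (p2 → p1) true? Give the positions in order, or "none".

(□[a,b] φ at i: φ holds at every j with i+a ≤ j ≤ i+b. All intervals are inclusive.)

Evaluate at each i in [0,6]:
  i=0: ✓ (all of [2,3])
  i=1: ✓ (all of [3,4])
  i=2: ✓ (all of [4,5])
  i=3: ✓ (all of [5,6])
  i=4: ✓ (all of [6,7])
  i=5: ✓ (all of [7,8])
  i=6: ✓ (all of [8,9])

0, 1, 2, 3, 4, 5, 6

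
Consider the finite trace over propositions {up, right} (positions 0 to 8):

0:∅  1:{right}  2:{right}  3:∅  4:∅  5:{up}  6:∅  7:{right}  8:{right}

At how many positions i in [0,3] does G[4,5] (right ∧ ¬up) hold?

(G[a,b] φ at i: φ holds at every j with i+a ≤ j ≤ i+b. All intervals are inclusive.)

1

Evaluate at each i in [0,3]:
  i=0: ✗ (fails at j=4)
  i=1: ✗ (fails at j=5)
  i=2: ✗ (fails at j=6)
  i=3: ✓ (all of [7,8])
Positions where it holds: {3} → 1.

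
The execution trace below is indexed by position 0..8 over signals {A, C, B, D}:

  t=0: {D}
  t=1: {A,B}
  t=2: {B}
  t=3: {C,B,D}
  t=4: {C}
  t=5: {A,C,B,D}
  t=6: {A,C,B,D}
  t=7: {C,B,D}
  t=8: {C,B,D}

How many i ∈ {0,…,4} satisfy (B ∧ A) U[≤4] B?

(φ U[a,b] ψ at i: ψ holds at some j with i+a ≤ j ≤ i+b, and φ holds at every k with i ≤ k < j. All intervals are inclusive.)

3

Evaluate at each i in [0,4]:
  i=0: ✗ (lhs fails at k=0 before rhs at j=1)
  i=1: ✓ (rhs at j=1)
  i=2: ✓ (rhs at j=2)
  i=3: ✓ (rhs at j=3)
  i=4: ✗ (lhs fails at k=4 before rhs at j=5)
Positions where it holds: {1, 2, 3} → 3.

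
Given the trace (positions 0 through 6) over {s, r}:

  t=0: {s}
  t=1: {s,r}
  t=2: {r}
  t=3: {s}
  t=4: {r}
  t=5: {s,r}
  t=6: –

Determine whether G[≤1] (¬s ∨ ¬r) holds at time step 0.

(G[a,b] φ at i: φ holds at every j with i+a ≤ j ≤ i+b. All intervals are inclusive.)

No

Check (¬s ∨ ¬r) at every j in [0,1]:
  j=0: true
  j=1: false
Fails at j=1 → formula fails.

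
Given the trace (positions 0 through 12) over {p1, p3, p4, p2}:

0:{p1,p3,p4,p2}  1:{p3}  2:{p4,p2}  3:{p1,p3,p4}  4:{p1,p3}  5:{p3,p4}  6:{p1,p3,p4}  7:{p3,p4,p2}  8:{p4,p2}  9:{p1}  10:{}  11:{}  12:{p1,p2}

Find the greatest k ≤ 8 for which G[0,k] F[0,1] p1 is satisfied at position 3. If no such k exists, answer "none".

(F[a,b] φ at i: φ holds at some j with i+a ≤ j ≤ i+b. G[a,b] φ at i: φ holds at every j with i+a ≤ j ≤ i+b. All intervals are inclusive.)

3

F[0,1] p1 must hold from j=3 onward; find where it first fails.
  j=3: holds
  j=4: holds
  j=5: holds
  j=6: holds
  j=7: fails
Holds on [3,6], so largest k = 3.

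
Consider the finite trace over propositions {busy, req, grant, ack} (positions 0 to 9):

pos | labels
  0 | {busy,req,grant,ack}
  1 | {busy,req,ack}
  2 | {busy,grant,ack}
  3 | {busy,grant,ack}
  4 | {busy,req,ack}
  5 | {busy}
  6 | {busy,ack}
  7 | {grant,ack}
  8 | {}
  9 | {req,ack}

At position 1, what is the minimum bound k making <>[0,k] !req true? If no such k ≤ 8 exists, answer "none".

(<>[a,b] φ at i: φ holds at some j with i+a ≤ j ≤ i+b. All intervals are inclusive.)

1

Scan j = 1,2,… for !req:
  j=1: fails
  j=2: holds
First hit at j=2, so smallest k = 2-1 = 1.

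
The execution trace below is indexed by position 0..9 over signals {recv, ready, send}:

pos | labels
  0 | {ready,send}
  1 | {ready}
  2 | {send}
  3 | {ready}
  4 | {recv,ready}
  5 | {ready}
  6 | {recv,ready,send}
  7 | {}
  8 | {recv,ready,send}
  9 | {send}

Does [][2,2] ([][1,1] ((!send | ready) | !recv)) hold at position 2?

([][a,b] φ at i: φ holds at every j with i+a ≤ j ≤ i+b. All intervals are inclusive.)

Yes

Check [][1,1] ((!send | ready) | !recv) at every j in [4,4]:
  j=4: holds on [5,5]
All positions satisfy it → formula holds.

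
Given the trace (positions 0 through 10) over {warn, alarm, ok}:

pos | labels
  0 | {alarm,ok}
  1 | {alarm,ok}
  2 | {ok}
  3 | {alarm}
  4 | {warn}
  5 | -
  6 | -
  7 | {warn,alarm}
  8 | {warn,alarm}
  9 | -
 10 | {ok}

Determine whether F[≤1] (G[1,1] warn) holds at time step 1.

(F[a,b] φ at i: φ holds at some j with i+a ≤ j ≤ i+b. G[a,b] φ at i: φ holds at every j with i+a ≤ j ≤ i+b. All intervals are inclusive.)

Check G[1,1] warn at each j in [1,2]:
  j=1: fails at 2
  j=2: fails at 3
No position in the window satisfies it → formula fails.

No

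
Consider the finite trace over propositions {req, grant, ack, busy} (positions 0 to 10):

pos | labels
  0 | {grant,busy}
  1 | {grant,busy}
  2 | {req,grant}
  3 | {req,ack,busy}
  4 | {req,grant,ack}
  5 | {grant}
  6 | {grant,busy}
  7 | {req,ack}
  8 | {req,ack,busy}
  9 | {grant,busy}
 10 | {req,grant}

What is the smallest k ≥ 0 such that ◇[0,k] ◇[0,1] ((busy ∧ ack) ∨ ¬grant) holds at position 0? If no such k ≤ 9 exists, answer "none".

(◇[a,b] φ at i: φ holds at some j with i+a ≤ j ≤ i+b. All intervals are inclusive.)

2

Scan j = 0,1,… for ◇[0,1] ((busy ∧ ack) ∨ ¬grant):
  j=0: fails
  j=1: fails
  j=2: holds
First hit at j=2, so smallest k = 2-0 = 2.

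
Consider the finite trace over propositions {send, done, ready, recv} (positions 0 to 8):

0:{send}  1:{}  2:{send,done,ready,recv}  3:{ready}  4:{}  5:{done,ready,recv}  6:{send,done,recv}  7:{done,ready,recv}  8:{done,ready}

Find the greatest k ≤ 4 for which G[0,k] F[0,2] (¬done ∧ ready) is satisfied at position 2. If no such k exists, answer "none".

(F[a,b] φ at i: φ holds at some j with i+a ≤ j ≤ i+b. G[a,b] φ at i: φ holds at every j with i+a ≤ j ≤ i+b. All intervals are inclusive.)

1

F[0,2] (¬done ∧ ready) must hold from j=2 onward; find where it first fails.
  j=2: holds
  j=3: holds
  j=4: fails
Holds on [2,3], so largest k = 1.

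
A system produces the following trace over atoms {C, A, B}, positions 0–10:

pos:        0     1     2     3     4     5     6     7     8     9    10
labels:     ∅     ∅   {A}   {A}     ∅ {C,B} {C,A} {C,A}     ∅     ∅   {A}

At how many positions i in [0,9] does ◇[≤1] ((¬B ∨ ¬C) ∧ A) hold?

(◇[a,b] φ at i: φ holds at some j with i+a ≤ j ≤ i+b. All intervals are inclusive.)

7

Evaluate at each i in [0,9]:
  i=0: ✗ (none in [0,1])
  i=1: ✓ (witness j=2)
  i=2: ✓ (witness j=2)
  i=3: ✓ (witness j=3)
  i=4: ✗ (none in [4,5])
  i=5: ✓ (witness j=6)
  i=6: ✓ (witness j=6)
  i=7: ✓ (witness j=7)
  i=8: ✗ (none in [8,9])
  i=9: ✓ (witness j=10)
Positions where it holds: {1, 2, 3, 5, 6, 7, 9} → 7.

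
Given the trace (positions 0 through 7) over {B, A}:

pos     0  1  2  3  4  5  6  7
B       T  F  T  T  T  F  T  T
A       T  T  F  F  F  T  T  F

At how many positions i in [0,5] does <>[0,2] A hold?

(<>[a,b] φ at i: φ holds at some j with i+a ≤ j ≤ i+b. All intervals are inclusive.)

Evaluate at each i in [0,5]:
  i=0: ✓ (witness j=0)
  i=1: ✓ (witness j=1)
  i=2: ✗ (none in [2,4])
  i=3: ✓ (witness j=5)
  i=4: ✓ (witness j=5)
  i=5: ✓ (witness j=5)
Positions where it holds: {0, 1, 3, 4, 5} → 5.

5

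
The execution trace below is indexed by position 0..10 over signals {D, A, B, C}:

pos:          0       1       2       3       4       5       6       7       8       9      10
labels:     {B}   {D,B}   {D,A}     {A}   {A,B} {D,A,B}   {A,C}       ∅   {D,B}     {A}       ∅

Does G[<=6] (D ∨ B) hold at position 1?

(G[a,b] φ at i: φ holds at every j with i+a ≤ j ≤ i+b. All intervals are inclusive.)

Check (D ∨ B) at every j in [1,7]:
  j=1: true
  j=2: true
  j=3: false
  j=4: true
  j=5: true
  j=6: false
  j=7: false
Fails at j=3 → formula fails.

False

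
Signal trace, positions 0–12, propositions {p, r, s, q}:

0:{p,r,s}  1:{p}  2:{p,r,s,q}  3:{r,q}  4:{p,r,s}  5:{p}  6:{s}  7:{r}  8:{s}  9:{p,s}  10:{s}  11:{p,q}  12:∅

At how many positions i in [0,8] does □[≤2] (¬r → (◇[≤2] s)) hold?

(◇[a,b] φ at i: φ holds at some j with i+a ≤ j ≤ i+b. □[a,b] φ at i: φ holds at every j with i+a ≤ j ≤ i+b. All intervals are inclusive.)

Evaluate at each i in [0,8]:
  i=0: ✓ (all of [0,2])
  i=1: ✓ (all of [1,3])
  i=2: ✓ (all of [2,4])
  i=3: ✓ (all of [3,5])
  i=4: ✓ (all of [4,6])
  i=5: ✓ (all of [5,7])
  i=6: ✓ (all of [6,8])
  i=7: ✓ (all of [7,9])
  i=8: ✓ (all of [8,10])
Positions where it holds: {0, 1, 2, 3, 4, 5, 6, 7, 8} → 9.

9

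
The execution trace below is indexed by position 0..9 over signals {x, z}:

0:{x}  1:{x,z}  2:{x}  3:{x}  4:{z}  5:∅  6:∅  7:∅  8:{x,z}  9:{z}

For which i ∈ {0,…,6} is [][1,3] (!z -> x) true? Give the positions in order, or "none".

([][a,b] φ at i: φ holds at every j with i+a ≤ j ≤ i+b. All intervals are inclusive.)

0, 1

Evaluate at each i in [0,6]:
  i=0: ✓ (all of [1,3])
  i=1: ✓ (all of [2,4])
  i=2: ✗ (fails at j=5)
  i=3: ✗ (fails at j=5)
  i=4: ✗ (fails at j=5)
  i=5: ✗ (fails at j=6)
  i=6: ✗ (fails at j=7)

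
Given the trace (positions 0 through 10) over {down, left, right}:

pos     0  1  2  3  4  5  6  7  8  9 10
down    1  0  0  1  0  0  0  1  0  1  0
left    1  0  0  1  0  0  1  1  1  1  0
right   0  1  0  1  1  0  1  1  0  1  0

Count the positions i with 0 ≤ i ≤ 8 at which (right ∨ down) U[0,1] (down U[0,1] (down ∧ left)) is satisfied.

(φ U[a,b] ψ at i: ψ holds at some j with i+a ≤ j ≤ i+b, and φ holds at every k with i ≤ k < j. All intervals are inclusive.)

Evaluate at each i in [0,8]:
  i=0: ✓ (rhs at j=0)
  i=1: ✗ (no rhs in [1,2])
  i=2: ✗ (lhs fails at k=2 before rhs at j=3)
  i=3: ✓ (rhs at j=3)
  i=4: ✗ (no rhs in [4,5])
  i=5: ✗ (no rhs in [5,6])
  i=6: ✓ (rhs at j=7; lhs holds on [6,6])
  i=7: ✓ (rhs at j=7)
  i=8: ✗ (lhs fails at k=8 before rhs at j=9)
Positions where it holds: {0, 3, 6, 7} → 4.

4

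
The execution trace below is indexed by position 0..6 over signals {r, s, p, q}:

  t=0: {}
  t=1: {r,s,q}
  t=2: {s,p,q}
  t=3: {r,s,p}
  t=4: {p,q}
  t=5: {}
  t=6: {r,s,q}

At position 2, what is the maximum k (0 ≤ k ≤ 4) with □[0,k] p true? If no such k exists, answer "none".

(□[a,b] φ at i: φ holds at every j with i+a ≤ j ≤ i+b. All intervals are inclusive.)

p must hold from j=2 onward; find where it first fails.
  j=2: holds
  j=3: holds
  j=4: holds
  j=5: fails
Holds on [2,4], so largest k = 2.

2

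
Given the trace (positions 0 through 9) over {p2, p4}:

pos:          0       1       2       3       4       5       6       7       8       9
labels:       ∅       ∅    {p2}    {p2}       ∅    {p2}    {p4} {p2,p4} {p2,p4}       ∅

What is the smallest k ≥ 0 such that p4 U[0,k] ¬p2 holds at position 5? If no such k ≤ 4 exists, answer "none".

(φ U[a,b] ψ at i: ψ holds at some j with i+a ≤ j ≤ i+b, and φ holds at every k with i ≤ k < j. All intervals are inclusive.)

Need earliest j ≥ 5 with ¬p2, and p4 at every k in [5,j-1].
  j=5: rhs fails.
  j=6: rhs holds but lhs fails at k=5.
  j=7: rhs fails.
  j=8: rhs fails.
  j=9: rhs holds but lhs fails at k=5.
No witness within the range → none.

none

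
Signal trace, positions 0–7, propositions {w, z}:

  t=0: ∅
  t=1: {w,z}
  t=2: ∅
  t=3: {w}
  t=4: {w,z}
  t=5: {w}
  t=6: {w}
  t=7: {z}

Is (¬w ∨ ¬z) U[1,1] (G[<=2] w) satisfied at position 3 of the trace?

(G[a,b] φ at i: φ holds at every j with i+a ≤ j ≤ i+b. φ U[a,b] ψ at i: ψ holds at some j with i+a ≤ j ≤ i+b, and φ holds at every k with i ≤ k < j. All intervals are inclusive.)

Need some j in [4,4] with G[<=2] w, and (¬w ∨ ¬z) at every k in [3,j-1].
  j=4: G[<=2] w holds; (¬w ∨ ¬z) holds at every k in [3,3] → satisfied.

True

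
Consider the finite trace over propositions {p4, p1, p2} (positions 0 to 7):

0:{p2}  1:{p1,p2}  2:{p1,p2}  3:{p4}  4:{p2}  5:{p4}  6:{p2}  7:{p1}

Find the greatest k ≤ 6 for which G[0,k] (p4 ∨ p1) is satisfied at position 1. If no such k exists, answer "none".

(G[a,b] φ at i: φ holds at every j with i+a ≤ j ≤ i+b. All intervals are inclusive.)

2

(p4 ∨ p1) must hold from j=1 onward; find where it first fails.
  j=1: holds
  j=2: holds
  j=3: holds
  j=4: fails
Holds on [1,3], so largest k = 2.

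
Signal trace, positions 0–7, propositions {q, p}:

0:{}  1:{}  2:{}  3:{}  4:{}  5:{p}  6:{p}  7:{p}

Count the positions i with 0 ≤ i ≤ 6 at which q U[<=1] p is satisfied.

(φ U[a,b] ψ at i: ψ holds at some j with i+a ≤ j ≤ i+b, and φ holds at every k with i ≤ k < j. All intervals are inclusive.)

Evaluate at each i in [0,6]:
  i=0: ✗ (no rhs in [0,1])
  i=1: ✗ (no rhs in [1,2])
  i=2: ✗ (no rhs in [2,3])
  i=3: ✗ (no rhs in [3,4])
  i=4: ✗ (lhs fails at k=4 before rhs at j=5)
  i=5: ✓ (rhs at j=5)
  i=6: ✓ (rhs at j=6)
Positions where it holds: {5, 6} → 2.

2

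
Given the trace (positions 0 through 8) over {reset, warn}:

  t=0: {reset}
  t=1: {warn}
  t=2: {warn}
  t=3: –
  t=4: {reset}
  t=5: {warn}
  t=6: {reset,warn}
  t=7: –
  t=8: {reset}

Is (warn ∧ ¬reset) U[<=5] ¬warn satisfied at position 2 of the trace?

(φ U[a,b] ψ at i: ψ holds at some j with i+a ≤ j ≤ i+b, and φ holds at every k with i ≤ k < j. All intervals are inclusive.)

Need some j in [2,7] with ¬warn, and (warn ∧ ¬reset) at every k in [2,j-1].
  j=2: ¬warn false.
  j=3: ¬warn holds; (warn ∧ ¬reset) holds at every k in [2,2] → satisfied.

Holds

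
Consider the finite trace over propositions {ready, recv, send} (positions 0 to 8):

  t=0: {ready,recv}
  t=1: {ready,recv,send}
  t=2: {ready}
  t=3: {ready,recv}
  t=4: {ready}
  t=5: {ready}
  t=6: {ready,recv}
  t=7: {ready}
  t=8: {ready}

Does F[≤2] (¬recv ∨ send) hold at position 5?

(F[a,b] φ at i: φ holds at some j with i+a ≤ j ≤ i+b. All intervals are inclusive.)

Check (¬recv ∨ send) at each j in [5,7]:
  j=5: true
  j=6: false
  j=7: true
Found at j=5 → formula holds.

True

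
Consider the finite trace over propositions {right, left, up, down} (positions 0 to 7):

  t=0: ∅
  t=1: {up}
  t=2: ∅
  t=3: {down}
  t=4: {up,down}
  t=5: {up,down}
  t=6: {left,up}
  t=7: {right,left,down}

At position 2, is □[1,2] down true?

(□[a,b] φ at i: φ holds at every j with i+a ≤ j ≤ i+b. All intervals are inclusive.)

Yes

Check down at every j in [3,4]:
  j=3: true
  j=4: true
All positions satisfy it → formula holds.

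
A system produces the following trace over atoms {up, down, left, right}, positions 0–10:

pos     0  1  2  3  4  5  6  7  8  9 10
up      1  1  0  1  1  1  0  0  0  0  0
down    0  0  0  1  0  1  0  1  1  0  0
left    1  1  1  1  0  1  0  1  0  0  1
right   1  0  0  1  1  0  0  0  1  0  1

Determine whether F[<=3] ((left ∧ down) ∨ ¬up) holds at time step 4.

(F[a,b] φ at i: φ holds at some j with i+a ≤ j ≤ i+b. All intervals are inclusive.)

True

Check ((left ∧ down) ∨ ¬up) at each j in [4,7]:
  j=4: false
  j=5: true
  j=6: true
  j=7: true
Found at j=5 → formula holds.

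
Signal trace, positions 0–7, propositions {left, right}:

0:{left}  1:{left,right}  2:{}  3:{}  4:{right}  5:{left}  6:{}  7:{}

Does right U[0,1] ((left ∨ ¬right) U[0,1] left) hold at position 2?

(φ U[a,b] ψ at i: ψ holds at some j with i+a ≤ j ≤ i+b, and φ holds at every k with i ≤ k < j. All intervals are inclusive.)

False

Need some j in [2,3] with ((left ∨ ¬right) U[0,1] left), and right at every k in [2,j-1].
  j=2: ((left ∨ ¬right) U[0,1] left) — fails.
  j=3: ((left ∨ ¬right) U[0,1] left) — fails.
No j in the window works → until fails.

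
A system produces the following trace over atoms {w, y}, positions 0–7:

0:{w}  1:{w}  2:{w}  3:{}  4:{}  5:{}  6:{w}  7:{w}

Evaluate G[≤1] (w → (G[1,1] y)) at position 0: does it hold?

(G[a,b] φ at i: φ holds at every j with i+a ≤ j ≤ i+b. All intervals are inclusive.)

Check (w → (G[1,1] y)) at every j in [0,1]:
  j=0: antecedent true; consequent fails at 1 → ✗
  j=1: antecedent true; consequent fails at 2 → ✗
Fails at j=0 → formula fails.

Does not hold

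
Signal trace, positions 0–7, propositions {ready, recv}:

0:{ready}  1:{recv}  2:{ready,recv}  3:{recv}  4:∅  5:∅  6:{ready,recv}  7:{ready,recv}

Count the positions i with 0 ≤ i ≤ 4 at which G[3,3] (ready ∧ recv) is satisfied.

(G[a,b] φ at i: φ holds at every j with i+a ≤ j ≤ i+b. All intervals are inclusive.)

Evaluate at each i in [0,4]:
  i=0: ✗ (fails at j=3)
  i=1: ✗ (fails at j=4)
  i=2: ✗ (fails at j=5)
  i=3: ✓ (all of [6,6])
  i=4: ✓ (all of [7,7])
Positions where it holds: {3, 4} → 2.

2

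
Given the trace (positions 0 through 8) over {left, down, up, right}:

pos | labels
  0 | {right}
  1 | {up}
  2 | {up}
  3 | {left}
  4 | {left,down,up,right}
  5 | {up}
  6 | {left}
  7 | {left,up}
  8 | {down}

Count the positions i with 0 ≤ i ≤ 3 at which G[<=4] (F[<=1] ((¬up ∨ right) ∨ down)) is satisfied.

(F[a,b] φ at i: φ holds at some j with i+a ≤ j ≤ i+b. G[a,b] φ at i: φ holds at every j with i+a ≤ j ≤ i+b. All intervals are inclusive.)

Evaluate at each i in [0,3]:
  i=0: ✗ (fails at j=1)
  i=1: ✗ (fails at j=1)
  i=2: ✓ (all of [2,6])
  i=3: ✓ (all of [3,7])
Positions where it holds: {2, 3} → 2.

2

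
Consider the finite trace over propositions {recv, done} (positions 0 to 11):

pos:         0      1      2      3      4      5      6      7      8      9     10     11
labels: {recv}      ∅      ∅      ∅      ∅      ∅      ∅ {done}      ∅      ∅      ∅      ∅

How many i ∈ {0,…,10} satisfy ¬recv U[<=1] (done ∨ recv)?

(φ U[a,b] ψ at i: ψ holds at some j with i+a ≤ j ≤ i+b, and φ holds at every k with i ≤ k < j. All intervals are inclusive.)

3

Evaluate at each i in [0,10]:
  i=0: ✓ (rhs at j=0)
  i=1: ✗ (no rhs in [1,2])
  i=2: ✗ (no rhs in [2,3])
  i=3: ✗ (no rhs in [3,4])
  i=4: ✗ (no rhs in [4,5])
  i=5: ✗ (no rhs in [5,6])
  i=6: ✓ (rhs at j=7; lhs holds on [6,6])
  i=7: ✓ (rhs at j=7)
  i=8: ✗ (no rhs in [8,9])
  i=9: ✗ (no rhs in [9,10])
  i=10: ✗ (no rhs in [10,11])
Positions where it holds: {0, 6, 7} → 3.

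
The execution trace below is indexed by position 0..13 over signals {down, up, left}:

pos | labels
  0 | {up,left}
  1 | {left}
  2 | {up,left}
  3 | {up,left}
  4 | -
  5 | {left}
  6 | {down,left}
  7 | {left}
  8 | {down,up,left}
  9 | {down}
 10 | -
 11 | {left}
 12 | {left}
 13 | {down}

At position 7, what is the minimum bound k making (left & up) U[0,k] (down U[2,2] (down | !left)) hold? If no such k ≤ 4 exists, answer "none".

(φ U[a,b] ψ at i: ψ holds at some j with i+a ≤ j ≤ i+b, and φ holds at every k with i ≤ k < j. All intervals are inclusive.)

none

Need earliest j ≥ 7 with (down U[2,2] (down | !left)), and (left & up) at every k in [7,j-1].
  j=7: rhs fails.
  j=8: rhs holds but lhs fails at k=7.
  j=9: rhs fails.
  j=10: rhs fails.
  j=11: rhs fails.
No witness within the range → none.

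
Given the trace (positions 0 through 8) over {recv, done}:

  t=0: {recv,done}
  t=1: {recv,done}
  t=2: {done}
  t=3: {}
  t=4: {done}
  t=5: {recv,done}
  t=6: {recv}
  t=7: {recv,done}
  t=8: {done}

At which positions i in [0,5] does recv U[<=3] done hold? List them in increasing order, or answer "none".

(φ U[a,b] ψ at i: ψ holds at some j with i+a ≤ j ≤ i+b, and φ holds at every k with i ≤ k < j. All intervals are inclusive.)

Evaluate at each i in [0,5]:
  i=0: ✓ (rhs at j=0)
  i=1: ✓ (rhs at j=1)
  i=2: ✓ (rhs at j=2)
  i=3: ✗ (lhs fails at k=3 before rhs at j=4)
  i=4: ✓ (rhs at j=4)
  i=5: ✓ (rhs at j=5)

0, 1, 2, 4, 5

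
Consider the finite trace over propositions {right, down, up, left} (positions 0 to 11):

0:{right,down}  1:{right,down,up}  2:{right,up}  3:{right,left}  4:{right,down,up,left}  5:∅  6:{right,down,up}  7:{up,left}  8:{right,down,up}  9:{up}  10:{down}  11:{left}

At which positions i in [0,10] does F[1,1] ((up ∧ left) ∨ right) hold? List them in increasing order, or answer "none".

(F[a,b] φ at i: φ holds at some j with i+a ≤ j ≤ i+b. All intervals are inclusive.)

Evaluate at each i in [0,10]:
  i=0: ✓ (witness j=1)
  i=1: ✓ (witness j=2)
  i=2: ✓ (witness j=3)
  i=3: ✓ (witness j=4)
  i=4: ✗ (none in [5,5])
  i=5: ✓ (witness j=6)
  i=6: ✓ (witness j=7)
  i=7: ✓ (witness j=8)
  i=8: ✗ (none in [9,9])
  i=9: ✗ (none in [10,10])
  i=10: ✗ (none in [11,11])

0, 1, 2, 3, 5, 6, 7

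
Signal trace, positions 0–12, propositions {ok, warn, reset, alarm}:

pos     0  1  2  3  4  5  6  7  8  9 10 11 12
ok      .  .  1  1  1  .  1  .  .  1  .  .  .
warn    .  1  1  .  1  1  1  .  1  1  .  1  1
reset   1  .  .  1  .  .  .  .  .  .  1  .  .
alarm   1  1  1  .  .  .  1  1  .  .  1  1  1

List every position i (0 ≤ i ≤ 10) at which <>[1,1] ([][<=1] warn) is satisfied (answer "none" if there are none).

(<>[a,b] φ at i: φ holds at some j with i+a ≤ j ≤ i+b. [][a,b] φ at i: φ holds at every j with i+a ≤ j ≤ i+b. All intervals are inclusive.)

0, 3, 4, 7, 10

Evaluate at each i in [0,10]:
  i=0: ✓ (witness j=1)
  i=1: ✗ (none in [2,2])
  i=2: ✗ (none in [3,3])
  i=3: ✓ (witness j=4)
  i=4: ✓ (witness j=5)
  i=5: ✗ (none in [6,6])
  i=6: ✗ (none in [7,7])
  i=7: ✓ (witness j=8)
  i=8: ✗ (none in [9,9])
  i=9: ✗ (none in [10,10])
  i=10: ✓ (witness j=11)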